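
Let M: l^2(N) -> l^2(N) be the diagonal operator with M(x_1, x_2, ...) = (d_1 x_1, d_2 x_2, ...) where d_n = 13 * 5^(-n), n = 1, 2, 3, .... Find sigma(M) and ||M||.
sigma(M) = {13 * 5^(-n) : n ≥ 1} ∪ {0}; ||M|| = 13/5

A bounded diagonal operator on l^2 with diagonal entries d_n has spectrum equal to the closure of {d_n : n ≥ 1}: every d_n is an eigenvalue (with eigenvector e_n), so {d_n} ⊂ sigma(M); the spectrum is closed, so its closure is too; and for lambda not in the closure, (M - lambda I) has bounded inverse (the diagonal entries 1/(d_n - lambda) are bounded). For our sequence d_n = 13 * 5^(-n), n = 1, 2, 3, ...:
  - {d_n} = {13 * 5^(-n) : n ≥ 1}; the only limit point is 0
  - closure = {13 * 5^(-n) : n ≥ 1} ∪ {0}
For the norm: a diagonal operator has ||M|| = sup_n |d_n|. Here d_n = 13 * 5^(-n) is positive and decreasing, so sup_n |d_n| = d_1 = 13/5. So ||M|| = 13/5.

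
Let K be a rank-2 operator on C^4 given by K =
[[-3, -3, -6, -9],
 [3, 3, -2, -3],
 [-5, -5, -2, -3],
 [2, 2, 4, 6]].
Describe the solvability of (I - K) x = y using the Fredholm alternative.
(I - K) is invertible (det(I - K) = -19 ≠ 0), so for every y in C^4 the equation (I - K) x = y has a unique solution.

K has rank 2 and factors as K = U V^T = u1 v1^T + u2 v2^T with u1 = (0, -1, 1, 0), v1 = (-3, -3, 2, 3), u2 = (3, 0, 2, -2), v2 = (-1, -1, -2, -3) (multiplying out reproduces the displayed K). The nonzero eigenvalues of U V^T coincide with those of the 2 x 2 matrix G = V^T U = [[v1·u1, v1·u2], [v2·u1, v2·u2]] = [[5, -11], [-1, -1]], and by the Sylvester determinant identity det(I_4 - U V^T) = det(I_2 - V^T U) = det([[-4, 11], [1, 2]]) = (-4)(2) - (11)(1) = -19. (Direct check: I - K =
[[4, 3, 6, 9],
 [-3, -2, 2, 3],
 [5, 5, 3, 3],
 [-2, -2, -4, -5]]
has determinant -19.) The finite-dimensional Fredholm alternative says: either (I - K) is invertible, or ker(I - K) ≠ {0} and then range(I - K) = ker((I - K)^*)^⊥, with dim ker(I - K) = dim ker((I - K)^*). Since det(I - K) ≠ 0, 1 is not an eigenvalue of K and ker(I - K) = {0}, so we are in the first case: for every y there is a unique x = (I - K)^(-1) y. (Explicitly, by the Woodbury identity, (I - U V^T)^(-1) = I + U (I_2 - G)^(-1) V^T.)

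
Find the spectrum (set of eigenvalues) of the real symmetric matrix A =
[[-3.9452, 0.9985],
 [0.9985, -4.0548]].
sigma(A) ≈ {-5, -3}

A is real symmetric, so its spectrum consists of real eigenvalues. Expanding the characteristic polynomial of the displayed matrix gives
  det(λ I - A) = p(λ) = λ^2 + (8)λ + (15).
Solving p(λ) = 0 yields eigenvalues ≈ -5, -3. (A is shown rounded to 4 decimals, so these recover the underlying integer eigenvalues to within that precision.)
Verification: the trace of A = -8 equals the sum of eigenvalues -8, and det(A) ≈ 15.0000 matches the eigenvalue product 15.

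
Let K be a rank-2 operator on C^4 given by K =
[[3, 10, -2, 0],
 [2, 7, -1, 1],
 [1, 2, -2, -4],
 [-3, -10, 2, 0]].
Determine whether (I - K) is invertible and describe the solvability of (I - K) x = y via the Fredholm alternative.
(I - K) is invertible (det(I - K) = -4 ≠ 0), so for every y in C^4 the equation (I - K) x = y has a unique solution.

K has rank 2 and factors as K = U V^T = u1 v1^T + u2 v2^T with u1 = (-3, -2, -1, 3), v1 = (-1, -3, 1, 1), u2 = (1, 1, -1, -1), v2 = (0, 1, 1, 3) (multiplying out reproduces the displayed K). The nonzero eigenvalues of U V^T coincide with those of the 2 x 2 matrix G = V^T U = [[v1·u1, v1·u2], [v2·u1, v2·u2]] = [[11, -6], [6, -3]], and by the Sylvester determinant identity det(I_4 - U V^T) = det(I_2 - V^T U) = det([[-10, 6], [-6, 4]]) = (-10)(4) - (6)(-6) = -4. (Direct check: I - K =
[[-2, -10, 2, 0],
 [-2, -6, 1, -1],
 [-1, -2, 3, 4],
 [3, 10, -2, 1]]
has determinant -4.) The finite-dimensional Fredholm alternative says: either (I - K) is invertible, or ker(I - K) ≠ {0} and then range(I - K) = ker((I - K)^*)^⊥, with dim ker(I - K) = dim ker((I - K)^*). Since det(I - K) ≠ 0, 1 is not an eigenvalue of K and ker(I - K) = {0}, so we are in the first case: for every y there is a unique x = (I - K)^(-1) y. (Explicitly, by the Woodbury identity, (I - U V^T)^(-1) = I + U (I_2 - G)^(-1) V^T.)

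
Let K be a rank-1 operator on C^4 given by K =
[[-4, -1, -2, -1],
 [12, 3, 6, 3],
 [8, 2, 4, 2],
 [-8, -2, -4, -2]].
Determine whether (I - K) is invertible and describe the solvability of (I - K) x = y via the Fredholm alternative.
(I - K) is singular (det(I - K) = 0, i.e. 1 ∈ sigma(K)). (I - K) x = y is solvable iff y ⊥ ker((I - K)^*) = span{(-4, -1, -2, -1)}, i.e. iff -4y_1 - y_2 - 2y_3 - y_4 = 0. When solvable, the solutions are x = y + c·(1, -3, -2, 2), c arbitrary (ker(I - K) = span{(1, -3, -2, 2)}, dimension 1).

K has rank 1, so it is an outer product K = u v^T: every row of K is a multiple of one row vector. Reading off the entries, u = (1, -3, -2, 2) and v = (-4, -1, -2, -1) (row i of K equals u_i·v^T). A rank-one matrix u v^T satisfies K u = u (v·u) and kills the (3)-dimensional subspace v^⊥, so its characteristic polynomial is lambda^3 (lambda - v·u) with v·u = tr K = 1. Hence the eigenvalues of I - K are 1 (multiplicity 3) and 1 - (1) = 0, so det(I - K) = 0. (Direct check: I - K =
[[5, 1, 2, 1],
 [-12, -2, -6, -3],
 [-8, -2, -3, -2],
 [8, 2, 4, 3]]
has determinant 0.) So 1 is an eigenvalue of K and (I - K) is not invertible. The finite-dimensional Fredholm alternative says: either (I - K) is invertible, or ker(I - K) ≠ {0} and then range(I - K) = ker((I - K)^*)^⊥, with dim ker(I - K) = dim ker((I - K)^*). We are in the second case, so we need both kernels. Kernel of I - K: (I - K) u = u - u (v·u) = u - u = 0, so ker(I - K) = span{u} = span{(1, -3, -2, 2)} (it is exactly 1-dimensional because rank(I - K) = 3). Kernel of the adjoint: K is real, so (I - K)^* = I - K^T = I - v u^T, and (I - v u^T) v = v - v (u·v) = 0; hence ker((I - K)^*) = span{v} = span{(-4, -1, -2, -1)}. Therefore (I - K) x = y is solvable iff <y, v> = 0, i.e. iff -4y_1 - y_2 - 2y_3 - y_4 = 0. When this holds, K y = u (v·y) = 0, so (I - K) y = y and x = y is a particular solution; the full solution set is the line x = y + c·u = y + c·(1, -3, -2, 2), c ∈ C.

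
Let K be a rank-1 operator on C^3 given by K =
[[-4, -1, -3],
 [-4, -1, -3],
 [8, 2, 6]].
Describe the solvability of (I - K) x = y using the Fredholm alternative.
(I - K) is singular (det(I - K) = 0, i.e. 1 ∈ sigma(K)). (I - K) x = y is solvable iff y ⊥ ker((I - K)^*) = span{(-4, -1, -3)}, i.e. iff -4y_1 - y_2 - 3y_3 = 0. When solvable, the solutions are x = y + c·(1, 1, -2), c arbitrary (ker(I - K) = span{(1, 1, -2)}, dimension 1).

K has rank 1, so it is an outer product K = u v^T: every row of K is a multiple of one row vector. Reading off the entries, u = (1, 1, -2) and v = (-4, -1, -3) (row i of K equals u_i·v^T). A rank-one matrix u v^T satisfies K u = u (v·u) and kills the (2)-dimensional subspace v^⊥, so its characteristic polynomial is lambda^2 (lambda - v·u) with v·u = tr K = 1. Hence the eigenvalues of I - K are 1 (multiplicity 2) and 1 - (1) = 0, so det(I - K) = 0. (Direct check: I - K =
[[5, 1, 3],
 [4, 2, 3],
 [-8, -2, -5]]
has determinant 0.) So 1 is an eigenvalue of K and (I - K) is not invertible. The finite-dimensional Fredholm alternative says: either (I - K) is invertible, or ker(I - K) ≠ {0} and then range(I - K) = ker((I - K)^*)^⊥, with dim ker(I - K) = dim ker((I - K)^*). We are in the second case, so we need both kernels. Kernel of I - K: (I - K) u = u - u (v·u) = u - u = 0, so ker(I - K) = span{u} = span{(1, 1, -2)} (it is exactly 1-dimensional because rank(I - K) = 2). Kernel of the adjoint: K is real, so (I - K)^* = I - K^T = I - v u^T, and (I - v u^T) v = v - v (u·v) = 0; hence ker((I - K)^*) = span{v} = span{(-4, -1, -3)}. Therefore (I - K) x = y is solvable iff <y, v> = 0, i.e. iff -4y_1 - y_2 - 3y_3 = 0. When this holds, K y = u (v·y) = 0, so (I - K) y = y and x = y is a particular solution; the full solution set is the line x = y + c·u = y + c·(1, 1, -2), c ∈ C.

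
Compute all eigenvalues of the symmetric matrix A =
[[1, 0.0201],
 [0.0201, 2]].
sigma(A) ≈ {1, 2}

A is real symmetric, so its spectrum consists of real eigenvalues. Expanding the characteristic polynomial of the displayed matrix gives
  det(λ I - A) = p(λ) = λ^2 + (-3)λ + (2).
Solving p(λ) = 0 yields eigenvalues ≈ 1, 2. (A is shown rounded to 4 decimals, so these recover the underlying integer eigenvalues to within that precision.)
Verification: the trace of A = 3 equals the sum of eigenvalues 3, and det(A) ≈ 2.0000 matches the eigenvalue product 2.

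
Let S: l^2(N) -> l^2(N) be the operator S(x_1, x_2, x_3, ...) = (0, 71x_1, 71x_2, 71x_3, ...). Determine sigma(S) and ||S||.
sigma(S) = closed disk {z in C : |z| ≤ 71}; ||S|| = 71

Note S = 71·U where U is the unit right shift (U x)_k = x_{k-1} (with x_0 := 0); so ||S|| = 71||U|| and sigma(S) = 71·sigma(U). ||S x||^2 = sum_{k≥1} |71x_k|^2 = 5041||x||^2, so ||S|| = 71 and sigma(S) ⊂ {|z| ≤ 71}. For any |lambda| < 71, the equation (S - lambda I) x = 0 forces x_1 = 0, then 71x_k = lambda x_{k+1} ⇒ x = 0, so S has no eigenvalues. But (S - lambda I) is not surjective for |lambda| < 71: solving (S - lambda I) x = e_1 would require x_n proportional to (lambda/71)^(-n), which is not in l^2. So every |lambda| < 71 lies in the residual spectrum. The boundary |lambda| = 71 is in the approximate point spectrum (the spectrum is closed). Hence sigma(S) is the closed disk of radius 71.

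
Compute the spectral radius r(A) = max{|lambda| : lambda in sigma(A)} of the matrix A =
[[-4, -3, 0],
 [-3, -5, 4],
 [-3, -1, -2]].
r(A) ≈ 5.6853

The eigenvalues of A are the roots of its characteristic polynomial. With M = A (coefficients from the trace, the sum of principal 2x2 minors, and det A):
  p(λ) = det(λ I - M) = λ^3 + 11λ^2 + 33λ + 2.
No integer candidate from the rational root theorem (±divisors of 2) is a root, so the roots are irrational. The cubic discriminant is Δ = -9667 < 0, so there is one real root and a complex-conjugate pair. p(-1) = -21 and p(0) = 2 have opposite signs, so a root lies in (-1, 0); Newton's method refines it to λ ≈ -0.0619. Dividing out (λ - (-0.0619)) leaves approximately λ^2 + 10.9381λ + 32.3232. For λ^2 + 10.9381λ + 32.3232 the discriminant is -9.6502. It is negative, so the remaining roots are the complex-conjugate pair λ ≈ -5.4691 ± 1.5532i. Their product equals the constant term, so |λ|^2 ≈ 32.3232 and |λ| ≈ 5.6853.
Thus the eigenvalues (to 4 decimals) are -0.0619 (modulus 0.0619); -5.4691 ± 1.5532i (modulus 5.6853). The spectral radius is the largest modulus: r(A) ≈ 5.6853. (Cross-check: r(A) ≤ ||A||_2 ≈ 8.3899; equality holds whenever A is normal, though it can also hold for some non-normal A.)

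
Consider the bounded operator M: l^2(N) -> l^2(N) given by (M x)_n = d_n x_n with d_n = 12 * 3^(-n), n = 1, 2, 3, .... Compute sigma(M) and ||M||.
sigma(M) = {12 * 3^(-n) : n ≥ 1} ∪ {0}; ||M|| = 4

A bounded diagonal operator on l^2 with diagonal entries d_n has spectrum equal to the closure of {d_n : n ≥ 1}: every d_n is an eigenvalue (with eigenvector e_n), so {d_n} ⊂ sigma(M); the spectrum is closed, so its closure is too; and for lambda not in the closure, (M - lambda I) has bounded inverse (the diagonal entries 1/(d_n - lambda) are bounded). For our sequence d_n = 12 * 3^(-n), n = 1, 2, 3, ...:
  - {d_n} = {12 * 3^(-n) : n ≥ 1}; the only limit point is 0
  - closure = {12 * 3^(-n) : n ≥ 1} ∪ {0}
For the norm: a diagonal operator has ||M|| = sup_n |d_n|. Here d_n = 12 * 3^(-n) is positive and decreasing, so sup_n |d_n| = d_1 = 12/3 = 4. So ||M|| = 4.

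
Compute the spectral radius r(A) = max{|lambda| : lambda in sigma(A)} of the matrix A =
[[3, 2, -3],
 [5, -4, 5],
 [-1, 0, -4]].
r(A) = 6

The eigenvalues of A are the roots of its characteristic polynomial. With M = A (coefficients from the trace, the sum of principal 2x2 minors, and det A):
  p(λ) = det(λ I - M) = λ^3 + 5λ^2 - 21λ - 90.
By the rational root theorem any rational root is an integer divisor of 90. Testing λ = -6: p(-6) = -216 + 180 + 126 - 90 = 0, so λ = -6 is a root. Dividing out (λ + 6) leaves p(λ) = (λ + 6)(λ^2 - λ - 15). For λ^2 - λ - 15 the discriminant is 61. It is nonnegative but not a perfect square, so the roots are real and irrational: λ = (1 ± sqrt(61))/2 ≈ 4.4051, -3.4051.
Thus the eigenvalues (to 4 decimals) are 4.4051 (modulus 4.4051); -3.4051 (modulus 3.4051); -6 (modulus 6). The spectral radius is the largest modulus: r(A) = 6. (Cross-check: r(A) ≤ ||A||_2 ≈ 8.8658; equality holds whenever A is normal, though it can also hold for some non-normal A.)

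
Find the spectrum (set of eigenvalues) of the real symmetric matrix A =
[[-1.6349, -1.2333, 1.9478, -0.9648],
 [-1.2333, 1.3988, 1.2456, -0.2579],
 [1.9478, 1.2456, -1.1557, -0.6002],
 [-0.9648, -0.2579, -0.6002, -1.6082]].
sigma(A) ≈ {-4, -2, 1, 2}

A is real symmetric, so its spectrum consists of real eigenvalues. Expanding the characteristic polynomial of the displayed matrix gives
  det(λ I - A) = p(λ) = λ^4 + (3)λ^3 + (-8)λ^2 + (-12)λ + (16).
Solving p(λ) = 0 yields eigenvalues ≈ -4, -2, 1, 2. (A is shown rounded to 4 decimals, so these recover the underlying integer eigenvalues to within that precision.)
Verification: the trace of A = -3 equals the sum of eigenvalues -3, and det(A) ≈ 15.9993 matches the eigenvalue product 16.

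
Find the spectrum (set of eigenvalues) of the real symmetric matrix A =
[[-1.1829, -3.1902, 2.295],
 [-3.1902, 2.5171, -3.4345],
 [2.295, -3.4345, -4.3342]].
sigma(A) ≈ {-6, -3, 6}

A is real symmetric, so its spectrum consists of real eigenvalues. Expanding the characteristic polynomial of the displayed matrix gives
  det(λ I - A) = p(λ) = λ^3 + (3)λ^2 + (-36)λ + (-108.0028).
Solving p(λ) = 0 yields eigenvalues ≈ -6, -3, 6. (A is shown rounded to 4 decimals, so these recover the underlying integer eigenvalues to within that precision.)
Verification: the trace of A = -3 equals the sum of eigenvalues -3, and det(A) ≈ 108.0028 matches the eigenvalue product 108.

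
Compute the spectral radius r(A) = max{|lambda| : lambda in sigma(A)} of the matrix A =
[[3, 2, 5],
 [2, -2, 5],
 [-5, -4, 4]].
r(A) ≈ 7.4

The eigenvalues of A are the roots of its characteristic polynomial. With M = A (coefficients from the trace, the sum of principal 2x2 minors, and det A):
  p(λ) = det(λ I - M) = λ^3 - 5λ^2 + 39λ + 120.
No integer candidate from the rational root theorem (±divisors of 120) is a root, so the roots are irrational. The cubic discriminant is Δ = -949251 < 0, so there is one real root and a complex-conjugate pair. p(-3) = -69 and p(-2) = 14 have opposite signs, so a root lies in (-3, -2); Newton's method refines it to λ ≈ -2.1914. Dividing out (λ - (-2.1914)) leaves approximately λ^2 - 7.1914λ + 54.7593. For λ^2 - 7.1914λ + 54.7593 the discriminant is -167.3209. It is negative, so the remaining roots are the complex-conjugate pair λ ≈ 3.5957 ± 6.4676i. Their product equals the constant term, so |λ|^2 ≈ 54.7593 and |λ| ≈ 7.4.
Thus the eigenvalues (to 4 decimals) are -2.1914 (modulus 2.1914); 3.5957 ± 6.4676i (modulus 7.4). The spectral radius is the largest modulus: r(A) ≈ 7.4. (Cross-check: r(A) ≤ ||A||_2 ≈ 8.4628; equality holds whenever A is normal, though it can also hold for some non-normal A.)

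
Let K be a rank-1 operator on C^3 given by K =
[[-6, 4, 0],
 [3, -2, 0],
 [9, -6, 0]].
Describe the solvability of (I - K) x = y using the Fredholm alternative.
(I - K) is invertible (det(I - K) = 9 ≠ 0), so for every y in C^3 the equation (I - K) x = y has a unique solution.

K has rank 1, so it is an outer product K = u v^T: every row of K is a multiple of one row vector. Reading off the entries, u = (2, -1, -3) and v = (-3, 2, 0) (row i of K equals u_i·v^T). A rank-one matrix u v^T satisfies K u = u (v·u) and kills the (2)-dimensional subspace v^⊥, so its characteristic polynomial is lambda^2 (lambda - v·u) with v·u = tr K = -8. Hence the eigenvalues of I - K are 1 (multiplicity 2) and 1 - (-8) = 9, so det(I - K) = 9. (Direct check: I - K =
[[7, -4, 0],
 [-3, 3, 0],
 [-9, 6, 1]]
has determinant 9.) The finite-dimensional Fredholm alternative says: either (I - K) is invertible, or ker(I - K) ≠ {0} and then range(I - K) = ker((I - K)^*)^⊥, with dim ker(I - K) = dim ker((I - K)^*). Since det(I - K) ≠ 0, 1 is not an eigenvalue of K and ker(I - K) = {0}, so we are in the first case: for every y there is a unique x = (I - K)^(-1) y. Explicitly, by the Sherman–Morrison formula, (I - u v^T)^(-1) = I + u v^T/(1 - v·u), i.e. (I - K)^(-1) = I + K/(9).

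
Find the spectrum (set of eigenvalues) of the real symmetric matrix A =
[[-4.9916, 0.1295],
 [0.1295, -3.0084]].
sigma(A) ≈ {-5, -3}

A is real symmetric, so its spectrum consists of real eigenvalues. Expanding the characteristic polynomial of the displayed matrix gives
  det(λ I - A) = p(λ) = λ^2 + (8)λ + (15).
Solving p(λ) = 0 yields eigenvalues ≈ -5, -3. (A is shown rounded to 4 decimals, so these recover the underlying integer eigenvalues to within that precision.)
Verification: the trace of A = -8 equals the sum of eigenvalues -8, and det(A) ≈ 15.0000 matches the eigenvalue product 15.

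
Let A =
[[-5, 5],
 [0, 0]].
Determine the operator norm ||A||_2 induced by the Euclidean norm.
||A||_2 = sqrt(50) ≈ 7.0711 (= sqrt(largest eigenvalue of A^T A))

||A||_2 = sigma_max(A) = sqrt(lambda_max(A^T A)). Form the symmetric matrix M = A^T A =
[[25, -25],
 [-25, 25]].
Its characteristic polynomial (trace, determinant of M give the coefficients) is
  p(λ) = det(λ I - M) = λ^2 - 50λ.
For λ^2 - 50λ the discriminant is 2500. It is a perfect square (50^2), so the roots are rational: λ = (50 ± 50)/2 = 50, 0.
So the eigenvalues of A^T A are ≈ 0, 50 (all ≥ 0, as they must be for A^T A). The largest is λ_max = 50, hence ||A||_2 = sqrt(λ_max) = sqrt(50) ≈ 7.0711.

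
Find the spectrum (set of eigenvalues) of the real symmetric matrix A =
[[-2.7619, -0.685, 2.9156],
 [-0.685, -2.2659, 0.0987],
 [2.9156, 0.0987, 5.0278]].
sigma(A) ≈ {-4, -2, 6}

A is real symmetric, so its spectrum consists of real eigenvalues. Expanding the characteristic polynomial of the displayed matrix gives
  det(λ I - A) = p(λ) = λ^3 + (0)λ^2 + (-28)λ + (-48).
Solving p(λ) = 0 yields eigenvalues ≈ -4, -2, 6. (A is shown rounded to 4 decimals, so these recover the underlying integer eigenvalues to within that precision.)
Verification: the trace of A = 0 equals the sum of eigenvalues 0, and det(A) ≈ 48.0002 matches the eigenvalue product 48.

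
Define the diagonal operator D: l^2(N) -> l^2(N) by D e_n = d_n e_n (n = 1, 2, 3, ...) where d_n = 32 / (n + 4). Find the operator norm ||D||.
||D|| = 32/5 (attained at n = 1)

For D diagonal, ||D|| = sup_n |d_n| = sup_n 32/(n + 4). This is positive and strictly decreasing in n, so the supremum is attained at n = 1: d_1 = 32/(1 + 4) = 32/5. Hence ||D|| = 32/5.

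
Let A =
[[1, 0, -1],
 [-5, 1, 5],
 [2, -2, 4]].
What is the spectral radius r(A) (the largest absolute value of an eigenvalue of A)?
r(A) ≈ 4.3846

The eigenvalues of A are the roots of its characteristic polynomial. With M = A (coefficients from the trace, the sum of principal 2x2 minors, and det A):
  p(λ) = det(λ I - M) = λ^3 - 6λ^2 + 21λ - 6.
No integer candidate from the rational root theorem (±divisors of 6) is a root, so the roots are irrational. The cubic discriminant is Δ = -13716 < 0, so there is one real root and a complex-conjugate pair. p(0) = -6 and p(1) = 10 have opposite signs, so a root lies in (0, 1); Newton's method refines it to λ ≈ 0.3121. Dividing out (λ - (0.3121)) leaves approximately λ^2 - 5.6879λ + 19.2248. For λ^2 - 5.6879λ + 19.2248 the discriminant is -44.5471. It is negative, so the remaining roots are the complex-conjugate pair λ ≈ 2.844 ± 3.3372i. Their product equals the constant term, so |λ|^2 ≈ 19.2248 and |λ| ≈ 4.3846.
Thus the eigenvalues (to 4 decimals) are 0.3121 (modulus 0.3121); 2.844 ± 3.3372i (modulus 4.3846). The spectral radius is the largest modulus: r(A) ≈ 4.3846. (Cross-check: r(A) ≤ ||A||_2 ≈ 7.4257; equality holds whenever A is normal, though it can also hold for some non-normal A.)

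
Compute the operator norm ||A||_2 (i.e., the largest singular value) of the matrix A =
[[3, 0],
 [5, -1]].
||A||_2 = sqrt((35 + sqrt(1189))/2) ≈ 5.8941 (= sqrt(largest eigenvalue of A^T A))

||A||_2 = sigma_max(A) = sqrt(lambda_max(A^T A)). Form the symmetric matrix M = A^T A =
[[34, -5],
 [-5, 1]].
Its characteristic polynomial (trace, determinant of M give the coefficients) is
  p(λ) = det(λ I - M) = λ^2 - 35λ + 9.
For λ^2 - 35λ + 9 the discriminant is 1189. It is nonnegative but not a perfect square, so the roots are real and irrational: λ = (35 ± sqrt(1189))/2 ≈ 34.7409, 0.2591.
So the eigenvalues of A^T A are ≈ 0.2591, 34.7409 (all ≥ 0, as they must be for A^T A). The largest is λ_max = (35 + sqrt(1189))/2 ≈ 34.7409, hence ||A||_2 = sqrt(λ_max) = sqrt((35 + sqrt(1189))/2) ≈ 5.8941.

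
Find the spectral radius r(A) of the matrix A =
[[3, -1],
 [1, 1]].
r(A) = 2

The eigenvalues of A are the roots of its characteristic polynomial. With M = A (coefficients from the trace and determinant):
  p(λ) = det(λ I - M) = λ^2 - 4λ + 4.
For λ^2 - 4λ + 4 the discriminant is 0. It is a perfect square (0^2), so the roots are rational: λ = (4 ± 0)/2 = 2, 2.
Thus the eigenvalues (to 4 decimals) are 2 (modulus 2). The spectral radius is the largest modulus: r(A) = 2. (Cross-check: r(A) ≤ ||A||_2 ≈ 3.2361; equality holds whenever A is normal, though it can also hold for some non-normal A.)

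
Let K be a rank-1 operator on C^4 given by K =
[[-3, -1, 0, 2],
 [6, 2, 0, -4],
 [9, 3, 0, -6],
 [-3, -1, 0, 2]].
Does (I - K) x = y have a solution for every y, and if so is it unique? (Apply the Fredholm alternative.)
(I - K) is singular (det(I - K) = 0, i.e. 1 ∈ sigma(K)). (I - K) x = y is solvable iff y ⊥ ker((I - K)^*) = span{(-3, -1, 0, 2)}, i.e. iff -3y_1 - y_2 + 2y_4 = 0. When solvable, the solutions are x = y + c·(1, -2, -3, 1), c arbitrary (ker(I - K) = span{(1, -2, -3, 1)}, dimension 1).

K has rank 1, so it is an outer product K = u v^T: every row of K is a multiple of one row vector. Reading off the entries, u = (1, -2, -3, 1) and v = (-3, -1, 0, 2) (row i of K equals u_i·v^T). A rank-one matrix u v^T satisfies K u = u (v·u) and kills the (3)-dimensional subspace v^⊥, so its characteristic polynomial is lambda^3 (lambda - v·u) with v·u = tr K = 1. Hence the eigenvalues of I - K are 1 (multiplicity 3) and 1 - (1) = 0, so det(I - K) = 0. (Direct check: I - K =
[[4, 1, 0, -2],
 [-6, -1, 0, 4],
 [-9, -3, 1, 6],
 [3, 1, 0, -1]]
has determinant 0.) So 1 is an eigenvalue of K and (I - K) is not invertible. The finite-dimensional Fredholm alternative says: either (I - K) is invertible, or ker(I - K) ≠ {0} and then range(I - K) = ker((I - K)^*)^⊥, with dim ker(I - K) = dim ker((I - K)^*). We are in the second case, so we need both kernels. Kernel of I - K: (I - K) u = u - u (v·u) = u - u = 0, so ker(I - K) = span{u} = span{(1, -2, -3, 1)} (it is exactly 1-dimensional because rank(I - K) = 3). Kernel of the adjoint: K is real, so (I - K)^* = I - K^T = I - v u^T, and (I - v u^T) v = v - v (u·v) = 0; hence ker((I - K)^*) = span{v} = span{(-3, -1, 0, 2)}. Therefore (I - K) x = y is solvable iff <y, v> = 0, i.e. iff -3y_1 - y_2 + 2y_4 = 0. When this holds, K y = u (v·y) = 0, so (I - K) y = y and x = y is a particular solution; the full solution set is the line x = y + c·u = y + c·(1, -2, -3, 1), c ∈ C.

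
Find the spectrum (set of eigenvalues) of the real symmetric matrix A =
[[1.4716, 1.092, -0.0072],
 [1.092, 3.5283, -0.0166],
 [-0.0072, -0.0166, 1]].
sigma(A) ≈ {1, 4} (1 with multiplicity 2)

A is real symmetric, so its spectrum consists of real eigenvalues. Expanding the characteristic polynomial of the displayed matrix gives
  det(λ I - A) = p(λ) = λ^3 + (-6)λ^2 + (9)λ + (-4).
Solving p(λ) = 0 yields eigenvalues ≈ 1, 1, 4. (A is shown rounded to 4 decimals, so these recover the underlying integer eigenvalues to within that precision.)
Verification: the trace of A = 6 equals the sum of eigenvalues 6, and det(A) ≈ 3.9999 matches the eigenvalue product 4.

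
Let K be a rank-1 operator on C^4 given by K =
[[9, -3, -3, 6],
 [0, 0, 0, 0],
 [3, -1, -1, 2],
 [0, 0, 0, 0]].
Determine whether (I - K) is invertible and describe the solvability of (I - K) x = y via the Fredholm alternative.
(I - K) is invertible (det(I - K) = -7 ≠ 0), so for every y in C^4 the equation (I - K) x = y has a unique solution.

K has rank 1, so it is an outer product K = u v^T: every row of K is a multiple of one row vector. Reading off the entries, u = (-3, 0, -1, 0) and v = (-3, 1, 1, -2) (row i of K equals u_i·v^T). A rank-one matrix u v^T satisfies K u = u (v·u) and kills the (3)-dimensional subspace v^⊥, so its characteristic polynomial is lambda^3 (lambda - v·u) with v·u = tr K = 8. Hence the eigenvalues of I - K are 1 (multiplicity 3) and 1 - (8) = -7, so det(I - K) = -7. (Direct check: I - K =
[[-8, 3, 3, -6],
 [0, 1, 0, 0],
 [-3, 1, 2, -2],
 [0, 0, 0, 1]]
has determinant -7.) The finite-dimensional Fredholm alternative says: either (I - K) is invertible, or ker(I - K) ≠ {0} and then range(I - K) = ker((I - K)^*)^⊥, with dim ker(I - K) = dim ker((I - K)^*). Since det(I - K) ≠ 0, 1 is not an eigenvalue of K and ker(I - K) = {0}, so we are in the first case: for every y there is a unique x = (I - K)^(-1) y. Explicitly, by the Sherman–Morrison formula, (I - u v^T)^(-1) = I + u v^T/(1 - v·u), i.e. (I - K)^(-1) = I + K/(-7).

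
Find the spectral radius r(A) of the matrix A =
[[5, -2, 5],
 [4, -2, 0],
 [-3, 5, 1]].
r(A) ≈ 4.1213

The eigenvalues of A are the roots of its characteristic polynomial. With M = A (coefficients from the trace, the sum of principal 2x2 minors, and det A):
  p(λ) = det(λ I - M) = λ^3 - 4λ^2 + 16λ - 68.
No integer candidate from the rational root theorem (±divisors of 68) is a root, so the roots are irrational. The cubic discriminant is Δ = -76208 < 0, so there is one real root and a complex-conjugate pair. p(4) = -4 and p(5) = 37 have opposite signs, so a root lies in (4, 5); Newton's method refines it to λ ≈ 4.1213. Dividing out (λ - (4.1213)) leaves approximately λ^2 + 0.1213λ + 16.4998. For λ^2 + 0.1213λ + 16.4998 the discriminant is -65.9844. It is negative, so the remaining roots are the complex-conjugate pair λ ≈ -0.0606 ± 4.0615i. Their product equals the constant term, so |λ|^2 ≈ 16.4998 and |λ| ≈ 4.062.
Thus the eigenvalues (to 4 decimals) are 4.1213 (modulus 4.1213); -0.0606 ± 4.0615i (modulus 4.062). The spectral radius is the largest modulus: r(A) ≈ 4.1213. (Cross-check: r(A) ≤ ||A||_2 ≈ 9.114; equality holds whenever A is normal, though it can also hold for some non-normal A.)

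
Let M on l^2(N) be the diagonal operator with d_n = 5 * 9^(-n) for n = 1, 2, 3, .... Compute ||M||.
||M|| = 5/9 (attained at n = 1)

For M diagonal, ||M|| = sup_n |d_n|. The sequence d_n = 5 * 9^(-n) is positive and strictly decreasing (ratio 9^(-1) < 1), so the supremum is d_1 = 5/9. Hence ||M|| = 5/9.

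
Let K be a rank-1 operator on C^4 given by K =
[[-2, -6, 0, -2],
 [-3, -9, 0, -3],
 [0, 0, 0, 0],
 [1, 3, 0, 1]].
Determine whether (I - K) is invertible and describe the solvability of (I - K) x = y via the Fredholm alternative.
(I - K) is invertible (det(I - K) = 11 ≠ 0), so for every y in C^4 the equation (I - K) x = y has a unique solution.

K has rank 1, so it is an outer product K = u v^T: every row of K is a multiple of one row vector. Reading off the entries, u = (2, 3, 0, -1) and v = (-1, -3, 0, -1) (row i of K equals u_i·v^T). A rank-one matrix u v^T satisfies K u = u (v·u) and kills the (3)-dimensional subspace v^⊥, so its characteristic polynomial is lambda^3 (lambda - v·u) with v·u = tr K = -10. Hence the eigenvalues of I - K are 1 (multiplicity 3) and 1 - (-10) = 11, so det(I - K) = 11. (Direct check: I - K =
[[3, 6, 0, 2],
 [3, 10, 0, 3],
 [0, 0, 1, 0],
 [-1, -3, 0, 0]]
has determinant 11.) The finite-dimensional Fredholm alternative says: either (I - K) is invertible, or ker(I - K) ≠ {0} and then range(I - K) = ker((I - K)^*)^⊥, with dim ker(I - K) = dim ker((I - K)^*). Since det(I - K) ≠ 0, 1 is not an eigenvalue of K and ker(I - K) = {0}, so we are in the first case: for every y there is a unique x = (I - K)^(-1) y. Explicitly, by the Sherman–Morrison formula, (I - u v^T)^(-1) = I + u v^T/(1 - v·u), i.e. (I - K)^(-1) = I + K/(11).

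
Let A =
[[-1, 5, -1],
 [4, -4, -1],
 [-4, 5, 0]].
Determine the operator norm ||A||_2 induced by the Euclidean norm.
||A||_2 ≈ 9.6801 (= sqrt(largest eigenvalue of A^T A))

||A||_2 = sigma_max(A) = sqrt(lambda_max(A^T A)). Form the symmetric matrix M = A^T A =
[[33, -41, -3],
 [-41, 66, -1],
 [-3, -1, 2]].
Its characteristic polynomial (trace, sum of principal 2x2 minors, determinant of M give the coefficients) is
  p(λ) = det(λ I - M) = λ^3 - 101λ^2 + 685λ - 121.
No integer candidate from the rational root theorem (±divisors of 121) is a root, so the roots are irrational. The cubic discriminant is Δ = 3152511664 > 0, so there are three distinct real roots. p(0) = -121 and p(1) = 464 have opposite signs, so a root lies in (0, 1); Newton's method refines it to λ ≈ 0.1815. p(7) = 68 and p(8) = -593 have opposite signs, so a root lies in (7, 8); Newton's method refines it to λ ≈ 7.115. p(93) = -5608 and p(94) = 2417 have opposite signs, so a root lies in (93, 94); Newton's method refines it to λ ≈ 93.7035. Check (Vieta): the three roots sum to 101, matching tr M = 101.
So the eigenvalues of A^T A are ≈ 0.1815, 7.115, 93.7035 (all ≥ 0, as they must be for A^T A). The largest is λ_max ≈ 93.7035, hence ||A||_2 = sqrt(λ_max) ≈ 9.6801.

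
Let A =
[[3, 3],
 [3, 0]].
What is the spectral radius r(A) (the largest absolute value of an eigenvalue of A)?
r(A) = (3 + sqrt(45))/2 ≈ 4.8541

The eigenvalues of A are the roots of its characteristic polynomial. With M = A (coefficients from the trace and determinant):
  p(λ) = det(λ I - M) = λ^2 - 3λ - 9.
For λ^2 - 3λ - 9 the discriminant is 45. It is nonnegative but not a perfect square, so the roots are real and irrational: λ = (3 ± sqrt(45))/2 ≈ 4.8541, -1.8541.
Thus the eigenvalues (to 4 decimals) are 4.8541 (modulus 4.8541); -1.8541 (modulus 1.8541). The spectral radius is the largest modulus: r(A) = (3 + sqrt(45))/2 ≈ 4.8541. (Cross-check: r(A) ≤ ||A||_2 ≈ 4.8541; equality holds whenever A is normal, though it can also hold for some non-normal A.)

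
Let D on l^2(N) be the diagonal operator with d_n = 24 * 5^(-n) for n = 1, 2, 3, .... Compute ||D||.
||D|| = 24/5 (attained at n = 1)

For D diagonal, ||D|| = sup_n |d_n|. The sequence d_n = 24 * 5^(-n) is positive and strictly decreasing (ratio 5^(-1) < 1), so the supremum is d_1 = 24/5. Hence ||D|| = 24/5.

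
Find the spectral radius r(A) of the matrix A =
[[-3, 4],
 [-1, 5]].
r(A) = (2 + sqrt(48))/2 ≈ 4.4641

The eigenvalues of A are the roots of its characteristic polynomial. With M = A (coefficients from the trace and determinant):
  p(λ) = det(λ I - M) = λ^2 - 2λ - 11.
For λ^2 - 2λ - 11 the discriminant is 48. It is nonnegative but not a perfect square, so the roots are real and irrational: λ = (2 ± sqrt(48))/2 ≈ 4.4641, -2.4641.
Thus the eigenvalues (to 4 decimals) are 4.4641 (modulus 4.4641); -2.4641 (modulus 2.4641). The spectral radius is the largest modulus: r(A) = (2 + sqrt(48))/2 ≈ 4.4641. (Cross-check: r(A) ≤ ||A||_2 ≈ 6.9646; equality holds whenever A is normal, though it can also hold for some non-normal A.)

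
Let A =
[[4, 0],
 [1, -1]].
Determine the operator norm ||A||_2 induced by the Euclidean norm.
||A||_2 = sqrt((18 + sqrt(260))/2) ≈ 4.1306 (= sqrt(largest eigenvalue of A^T A))

||A||_2 = sigma_max(A) = sqrt(lambda_max(A^T A)). Form the symmetric matrix M = A^T A =
[[17, -1],
 [-1, 1]].
Its characteristic polynomial (trace, determinant of M give the coefficients) is
  p(λ) = det(λ I - M) = λ^2 - 18λ + 16.
For λ^2 - 18λ + 16 the discriminant is 260. It is nonnegative but not a perfect square, so the roots are real and irrational: λ = (18 ± sqrt(260))/2 ≈ 17.0623, 0.9377.
So the eigenvalues of A^T A are ≈ 0.9377, 17.0623 (all ≥ 0, as they must be for A^T A). The largest is λ_max = (18 + sqrt(260))/2 ≈ 17.0623, hence ||A||_2 = sqrt(λ_max) = sqrt((18 + sqrt(260))/2) ≈ 4.1306.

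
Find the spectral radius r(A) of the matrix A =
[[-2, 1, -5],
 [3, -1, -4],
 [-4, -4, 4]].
r(A) ≈ 8.4909

The eigenvalues of A are the roots of its characteristic polynomial. With M = A (coefficients from the trace, the sum of principal 2x2 minors, and det A):
  p(λ) = det(λ I - M) = λ^3 - λ^2 - 49λ - 124.
No integer candidate from the rational root theorem (±divisors of 124) is a root, so the roots are irrational. The cubic discriminant is Δ = -52019 < 0, so there is one real root and a complex-conjugate pair. p(8) = -68 and p(9) = 83 have opposite signs, so a root lies in (8, 9); Newton's method refines it to λ ≈ 8.4909. Dividing out (λ - (8.4909)) leaves approximately λ^2 + 7.4909λ + 14.6039. For λ^2 + 7.4909λ + 14.6039 the discriminant is -2.3027. It is negative, so the remaining roots are the complex-conjugate pair λ ≈ -3.7454 ± 0.7587i. Their product equals the constant term, so |λ|^2 ≈ 14.6039 and |λ| ≈ 3.8215.
Thus the eigenvalues (to 4 decimals) are 8.4909 (modulus 8.4909); -3.7454 ± 0.7587i (modulus 3.8215). The spectral radius is the largest modulus: r(A) ≈ 8.4909. (Cross-check: r(A) ≤ ||A||_2 ≈ 8.5526; equality holds whenever A is normal, though it can also hold for some non-normal A.)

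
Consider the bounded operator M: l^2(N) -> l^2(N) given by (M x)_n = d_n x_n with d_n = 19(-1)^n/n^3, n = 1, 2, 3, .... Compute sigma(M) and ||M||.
sigma(M) = {19(-1)^n/n^3 : n ≥ 1} ∪ {0}; ||M|| = 19

A bounded diagonal operator on l^2 with diagonal entries d_n has spectrum equal to the closure of {d_n : n ≥ 1}: every d_n is an eigenvalue (with eigenvector e_n), so {d_n} ⊂ sigma(M); the spectrum is closed, so its closure is too; and for lambda not in the closure, (M - lambda I) has bounded inverse (the diagonal entries 1/(d_n - lambda) are bounded). For our sequence d_n = 19(-1)^n/n^3, n = 1, 2, 3, ...:
  - {d_n} = {19(-1)^n/n^3 : n ≥ 1}; the only limit point is 0
  - closure = {19(-1)^n/n^3 : n ≥ 1} ∪ {0}
For the norm: a diagonal operator has ||M|| = sup_n |d_n|. Here |d_n| = 19/n^3 is decreasing, so sup_n |d_n| = |d_1| = 19. So ||M|| = 19.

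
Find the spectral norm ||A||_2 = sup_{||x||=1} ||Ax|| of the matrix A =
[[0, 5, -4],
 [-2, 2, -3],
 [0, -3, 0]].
||A||_2 ≈ 7.691 (= sqrt(largest eigenvalue of A^T A))

||A||_2 = sigma_max(A) = sqrt(lambda_max(A^T A)). Form the symmetric matrix M = A^T A =
[[4, -4, 6],
 [-4, 38, -26],
 [6, -26, 25]].
Its characteristic polynomial (trace, sum of principal 2x2 minors, determinant of M give the coefficients) is
  p(λ) = det(λ I - M) = λ^3 - 67λ^2 + 474λ - 576.
No integer candidate from the rational root theorem (±divisors of 576) is a root, so the roots are irrational. The cubic discriminant is Δ = 209935908 > 0, so there are three distinct real roots. p(1) = -168 and p(2) = 112 have opposite signs, so a root lies in (1, 2); Newton's method refines it to λ ≈ 1.5447. p(6) = 72 and p(7) = -198 have opposite signs, so a root lies in (6, 7); Newton's method refines it to λ ≈ 6.304. p(59) = -458 and p(60) = 2664 have opposite signs, so a root lies in (59, 60); Newton's method refines it to λ ≈ 59.1513. Check (Vieta): the three roots sum to 67, matching tr M = 67.
So the eigenvalues of A^T A are ≈ 1.5447, 6.304, 59.1513 (all ≥ 0, as they must be for A^T A). The largest is λ_max ≈ 59.1513, hence ||A||_2 = sqrt(λ_max) ≈ 7.691.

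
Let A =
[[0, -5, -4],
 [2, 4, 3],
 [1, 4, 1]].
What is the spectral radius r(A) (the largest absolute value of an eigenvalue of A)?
r(A) ≈ 3.87

The eigenvalues of A are the roots of its characteristic polynomial. With M = A (coefficients from the trace, the sum of principal 2x2 minors, and det A):
  p(λ) = det(λ I - M) = λ^3 - 5λ^2 + 6λ + 21.
No integer candidate from the rational root theorem (±divisors of 21) is a root, so the roots are irrational. The cubic discriminant is Δ = -12711 < 0, so there is one real root and a complex-conjugate pair. p(-2) = -19 and p(-1) = 9 have opposite signs, so a root lies in (-2, -1); Newton's method refines it to λ ≈ -1.4022. Dividing out (λ - (-1.4022)) leaves approximately λ^2 - 6.4022λ + 14.9769. For λ^2 - 6.4022λ + 14.9769 the discriminant is -18.9198. It is negative, so the remaining roots are the complex-conjugate pair λ ≈ 3.2011 ± 2.1748i. Their product equals the constant term, so |λ|^2 ≈ 14.9769 and |λ| ≈ 3.87.
Thus the eigenvalues (to 4 decimals) are -1.4022 (modulus 1.4022); 3.2011 ± 2.1748i (modulus 3.87). The spectral radius is the largest modulus: r(A) ≈ 3.87. (Cross-check: r(A) ≤ ||A||_2 ≈ 9.1191; equality holds whenever A is normal, though it can also hold for some non-normal A.)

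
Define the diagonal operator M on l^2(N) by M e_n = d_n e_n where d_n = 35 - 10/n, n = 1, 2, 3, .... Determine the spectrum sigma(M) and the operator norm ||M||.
sigma(M) = {35 - 10/n : n ≥ 1} ∪ {35}; ||M|| = 35

A bounded diagonal operator on l^2 with diagonal entries d_n has spectrum equal to the closure of {d_n : n ≥ 1}: every d_n is an eigenvalue (with eigenvector e_n), so {d_n} ⊂ sigma(M); the spectrum is closed, so its closure is too; and for lambda not in the closure, (M - lambda I) has bounded inverse (the diagonal entries 1/(d_n - lambda) are bounded). For our sequence d_n = 35 - 10/n, n = 1, 2, 3, ...:
  - {d_n} = {35 - 10/n : n ≥ 1}; the only limit point is 35
  - closure = {35 - 10/n : n ≥ 1} ∪ {35}
For the norm: a diagonal operator has ||M|| = sup_n |d_n|. Here d_n = 35 - 10/n increases monotonically from d_1 = 25 toward 35, with all terms in [25, 35); so sup_n |d_n| = 35 (the supremum is the limit, not attained). So ||M|| = 35.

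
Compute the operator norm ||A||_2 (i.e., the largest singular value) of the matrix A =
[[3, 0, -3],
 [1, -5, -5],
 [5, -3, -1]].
||A||_2 = sqrt((86 + sqrt(5348))/2) ≈ 8.9199 (= sqrt(largest eigenvalue of A^T A))

||A||_2 = sigma_max(A) = sqrt(lambda_max(A^T A)). Form the symmetric matrix M = A^T A =
[[35, -20, -19],
 [-20, 34, 28],
 [-19, 28, 35]].
Its characteristic polynomial (trace, sum of principal 2x2 minors, determinant of M give the coefficients) is
  p(λ) = det(λ I - M) = λ^3 - 104λ^2 + 2060λ - 9216.
By the rational root theorem any rational root is an integer divisor of 9216. Testing λ = 18: p(18) = 5832 - 33696 + 37080 - 9216 = 0, so λ = 18 is a root. Dividing out (λ - 18) leaves p(λ) = (λ - 18)(λ^2 - 86λ + 512). For λ^2 - 86λ + 512 the discriminant is 5348. It is nonnegative but not a perfect square, so the roots are real and irrational: λ = (86 ± sqrt(5348))/2 ≈ 79.565, 6.435.
So the eigenvalues of A^T A are ≈ 6.435, 18, 79.565 (all ≥ 0, as they must be for A^T A). The largest is λ_max = (86 + sqrt(5348))/2 ≈ 79.565, hence ||A||_2 = sqrt(λ_max) = sqrt((86 + sqrt(5348))/2) ≈ 8.9199.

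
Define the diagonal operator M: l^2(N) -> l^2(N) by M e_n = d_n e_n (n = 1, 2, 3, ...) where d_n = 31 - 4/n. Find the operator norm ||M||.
||M|| = 31

For a diagonal operator on l^2 with entries d_n, ||M|| = sup_n |d_n|. Here d_1 = 27, d_2 = 29, ..., and d_n = 31 - 4/n increases monotonically toward 31. All terms lie in [27, 31), so |d_n| = d_n and the supremum is the limit 31, which is not attained by any individual d_n. Hence ||M|| = 31.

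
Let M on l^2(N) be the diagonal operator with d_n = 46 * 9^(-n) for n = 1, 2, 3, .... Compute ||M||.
||M|| = 46/9 (attained at n = 1)

For M diagonal, ||M|| = sup_n |d_n|. The sequence d_n = 46 * 9^(-n) is positive and strictly decreasing (ratio 9^(-1) < 1), so the supremum is d_1 = 46/9. Hence ||M|| = 46/9.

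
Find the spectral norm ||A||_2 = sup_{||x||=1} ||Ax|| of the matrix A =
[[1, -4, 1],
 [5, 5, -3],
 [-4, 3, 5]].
||A||_2 ≈ 8.7212 (= sqrt(largest eigenvalue of A^T A))

||A||_2 = sigma_max(A) = sqrt(lambda_max(A^T A)). Form the symmetric matrix M = A^T A =
[[42, 9, -34],
 [9, 50, -4],
 [-34, -4, 35]].
Its characteristic polynomial (trace, sum of principal 2x2 minors, determinant of M give the coefficients) is
  p(λ) = det(λ I - M) = λ^3 - 127λ^2 + 4067λ - 14641.
No integer candidate from the rational root theorem (±divisors of 14641) is a root, so the roots are irrational. The cubic discriminant is Δ = 8071429072 > 0, so there are three distinct real roots. p(4) = -341 and p(5) = 2644 have opposite signs, so a root lies in (4, 5); Newton's method refines it to λ ≈ 4.1105. p(46) = 1045 and p(47) = -212 have opposite signs, so a root lies in (46, 47); Newton's method refines it to λ ≈ 46.8299. p(76) = -125 and p(77) = 2068 have opposite signs, so a root lies in (76, 77); Newton's method refines it to λ ≈ 76.0596. Check (Vieta): the three roots sum to 127, matching tr M = 127.
So the eigenvalues of A^T A are ≈ 4.1105, 46.8299, 76.0596 (all ≥ 0, as they must be for A^T A). The largest is λ_max ≈ 76.0596, hence ||A||_2 = sqrt(λ_max) ≈ 8.7212.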